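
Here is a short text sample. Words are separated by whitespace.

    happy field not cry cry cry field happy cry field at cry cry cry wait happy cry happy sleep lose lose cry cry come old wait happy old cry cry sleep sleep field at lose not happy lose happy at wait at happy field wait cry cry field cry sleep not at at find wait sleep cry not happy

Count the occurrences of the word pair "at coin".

0

Scanning the 58 overlapping bigram windows for "at coin":
  (none found)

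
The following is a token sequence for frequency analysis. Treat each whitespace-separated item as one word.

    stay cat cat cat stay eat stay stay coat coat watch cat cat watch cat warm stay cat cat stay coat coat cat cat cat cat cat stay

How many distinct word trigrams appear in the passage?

19

28 tokens → 26 trigram windows in total.
Repeated trigrams (each contributes count−1 duplicates):
  cat cat cat: 4
  cat cat stay: 3
  stay cat cat: 2
  stay coat coat: 2
7 duplicate windows → 26 − 7 = 19 distinct.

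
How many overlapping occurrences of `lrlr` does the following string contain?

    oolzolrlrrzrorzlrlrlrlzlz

Sliding a length-4 window over the 25 characters (22 positions):
  position 6–9: lrlr
  position 16–19: lrlr
  position 18–21: lrlr

3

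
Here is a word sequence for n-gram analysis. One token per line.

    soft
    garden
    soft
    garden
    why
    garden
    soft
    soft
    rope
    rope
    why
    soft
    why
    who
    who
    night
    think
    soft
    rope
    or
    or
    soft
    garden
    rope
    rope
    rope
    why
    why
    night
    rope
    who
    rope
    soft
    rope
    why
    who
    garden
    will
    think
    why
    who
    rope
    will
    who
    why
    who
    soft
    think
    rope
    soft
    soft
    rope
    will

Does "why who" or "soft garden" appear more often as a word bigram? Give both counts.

"why who" (4 vs 3)

"why who": 4 occurrences
"soft garden": 3 occurrences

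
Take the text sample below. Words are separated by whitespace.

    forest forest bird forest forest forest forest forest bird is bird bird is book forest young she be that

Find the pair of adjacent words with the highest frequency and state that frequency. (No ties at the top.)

"forest forest", 5 times

Bigram frequencies (highest first):
  forest forest: 5
  forest bird: 2
  bird is: 2
  bird forest: 1
  is bird: 1
  bird bird: 1
  … (6 more, each ≤ 1)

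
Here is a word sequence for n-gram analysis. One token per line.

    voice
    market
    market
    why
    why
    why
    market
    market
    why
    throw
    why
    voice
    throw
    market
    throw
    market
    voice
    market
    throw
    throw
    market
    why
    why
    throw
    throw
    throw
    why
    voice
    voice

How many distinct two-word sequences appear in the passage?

14

29 tokens → 28 bigram windows in total.
Repeated bigrams (each contributes count−1 duplicates):
  market why: 3
  throw market: 3
  throw throw: 3
  why why: 3
  market market: 2
  market throw: 2
  throw why: 2
  voice market: 2
  … (2 more repeated)
14 duplicate windows → 28 − 14 = 14 distinct.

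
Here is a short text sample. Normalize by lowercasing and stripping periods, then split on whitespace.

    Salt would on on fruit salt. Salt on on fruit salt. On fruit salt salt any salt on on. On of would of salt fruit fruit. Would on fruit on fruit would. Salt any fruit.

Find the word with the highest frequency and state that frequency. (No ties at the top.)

Unigram frequencies (highest first):
  on: 10
  salt: 9
  fruit: 8
  would: 4
  any: 2
  of: 2

"on", 10 times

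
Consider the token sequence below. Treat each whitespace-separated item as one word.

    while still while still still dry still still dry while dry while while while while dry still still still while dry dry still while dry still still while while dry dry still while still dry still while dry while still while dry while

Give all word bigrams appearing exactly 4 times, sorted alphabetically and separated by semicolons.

Bigram counts meeting the condition (exactly 4 times):
  dry while: 4
  while still: 4
  while while: 4

dry while; while still; while while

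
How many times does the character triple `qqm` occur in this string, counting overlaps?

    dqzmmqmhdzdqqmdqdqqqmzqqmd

Sliding a length-3 window over the 26 characters (24 positions):
  position 12–14: qqm
  position 19–21: qqm
  position 23–25: qqm

3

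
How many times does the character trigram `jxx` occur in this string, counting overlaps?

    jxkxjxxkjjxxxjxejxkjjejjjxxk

Sliding a length-3 window over the 28 characters (26 positions):
  position 5–7: jxx
  position 10–12: jxx
  position 25–27: jxx

3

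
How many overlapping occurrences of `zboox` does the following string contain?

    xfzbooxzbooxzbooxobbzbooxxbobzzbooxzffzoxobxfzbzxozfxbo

5

Sliding a length-5 window over the 55 characters (51 positions):
  position 3–7: zboox
  position 8–12: zboox
  position 13–17: zboox
  position 21–25: zboox
  position 31–35: zboox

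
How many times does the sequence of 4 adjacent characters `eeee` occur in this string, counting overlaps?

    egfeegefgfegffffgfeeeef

1

Sliding a length-4 window over the 23 characters (20 positions):
  position 19–22: eeee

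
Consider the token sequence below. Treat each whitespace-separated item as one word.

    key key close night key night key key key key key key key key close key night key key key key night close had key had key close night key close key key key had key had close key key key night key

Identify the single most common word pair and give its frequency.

"key key", 15 times

Bigram frequencies (highest first):
  key key: 15
  night key: 5
  key close: 4
  key night: 4
  close key: 3
  had key: 3
  … (5 more, each ≤ 3)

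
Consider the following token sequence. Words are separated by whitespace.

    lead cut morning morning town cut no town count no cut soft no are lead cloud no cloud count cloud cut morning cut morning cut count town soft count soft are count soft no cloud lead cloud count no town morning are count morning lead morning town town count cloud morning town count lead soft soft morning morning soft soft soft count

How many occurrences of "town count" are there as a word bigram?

3

Scanning the 61 overlapping bigram windows for "town count":
  position 8–9: town count
  position 48–49: town count
  position 52–53: town count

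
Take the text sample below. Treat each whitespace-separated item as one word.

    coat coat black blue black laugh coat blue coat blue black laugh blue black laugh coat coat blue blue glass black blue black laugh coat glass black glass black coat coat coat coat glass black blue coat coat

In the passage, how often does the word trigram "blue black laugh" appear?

Scanning the 36 overlapping trigram windows for "blue black laugh":
  position 4–6: blue black laugh
  position 10–12: blue black laugh
  position 13–15: blue black laugh
  position 22–24: blue black laugh

4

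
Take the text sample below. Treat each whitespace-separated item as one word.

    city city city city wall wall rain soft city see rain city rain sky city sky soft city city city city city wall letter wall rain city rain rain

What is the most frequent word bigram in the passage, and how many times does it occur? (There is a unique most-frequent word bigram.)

Bigram frequencies (highest first):
  city city: 7
  city wall: 2
  wall rain: 2
  soft city: 2
  rain city: 2
  city rain: 2
  … (11 more, each ≤ 1)

"city city", 7 times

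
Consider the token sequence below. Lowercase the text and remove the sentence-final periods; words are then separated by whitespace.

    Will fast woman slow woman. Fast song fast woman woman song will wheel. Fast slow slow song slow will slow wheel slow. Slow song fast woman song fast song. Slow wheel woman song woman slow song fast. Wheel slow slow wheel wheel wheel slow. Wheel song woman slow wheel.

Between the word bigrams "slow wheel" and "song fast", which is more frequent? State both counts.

"slow wheel" (5 vs 4)

"slow wheel": 5 occurrences
"song fast": 4 occurrences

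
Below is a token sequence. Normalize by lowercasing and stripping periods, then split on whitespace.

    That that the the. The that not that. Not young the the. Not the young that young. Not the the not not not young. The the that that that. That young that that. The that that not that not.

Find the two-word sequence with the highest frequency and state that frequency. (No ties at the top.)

Bigram frequencies (highest first):
  that that: 6
  the the: 5
  that not: 4
  the that: 3
  that the: 2
  not that: 2
  … (9 more, each ≤ 2)

"that that", 6 times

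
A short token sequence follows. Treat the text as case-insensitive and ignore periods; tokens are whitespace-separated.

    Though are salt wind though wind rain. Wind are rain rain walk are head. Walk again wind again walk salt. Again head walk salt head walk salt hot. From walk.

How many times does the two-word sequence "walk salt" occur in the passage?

3

Scanning the 29 overlapping bigram windows for "walk salt":
  position 19–20: walk salt
  position 23–24: walk salt
  position 26–27: walk salt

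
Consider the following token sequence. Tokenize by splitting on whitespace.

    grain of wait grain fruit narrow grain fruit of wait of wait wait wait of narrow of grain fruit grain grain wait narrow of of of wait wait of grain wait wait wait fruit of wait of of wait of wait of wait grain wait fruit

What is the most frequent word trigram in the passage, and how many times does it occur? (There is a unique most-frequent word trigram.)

Trigram frequencies (highest first):
  of wait of: 4
  wait of wait: 3
  of wait grain: 2
  fruit of wait: 2
  of wait wait: 2
  wait wait wait: 2
  … (27 more, each ≤ 2)

"of wait of", 4 times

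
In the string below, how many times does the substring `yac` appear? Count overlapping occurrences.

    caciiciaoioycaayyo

Sliding a length-3 window over the 18 characters (16 positions):
  (no match at any position)

0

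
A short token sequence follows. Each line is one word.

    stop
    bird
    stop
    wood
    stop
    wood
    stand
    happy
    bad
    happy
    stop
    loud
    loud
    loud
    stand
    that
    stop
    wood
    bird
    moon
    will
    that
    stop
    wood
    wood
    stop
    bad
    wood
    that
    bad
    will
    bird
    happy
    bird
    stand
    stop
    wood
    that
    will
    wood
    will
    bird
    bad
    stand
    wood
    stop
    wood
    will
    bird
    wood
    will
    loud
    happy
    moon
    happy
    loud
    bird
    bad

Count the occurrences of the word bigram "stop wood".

Scanning the 57 overlapping bigram windows for "stop wood":
  position 3–4: stop wood
  position 5–6: stop wood
  position 17–18: stop wood
  position 23–24: stop wood
  position 36–37: stop wood
  position 46–47: stop wood

6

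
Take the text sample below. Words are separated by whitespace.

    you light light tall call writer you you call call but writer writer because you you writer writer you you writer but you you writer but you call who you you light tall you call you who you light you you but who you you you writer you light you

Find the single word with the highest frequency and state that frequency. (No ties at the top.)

Unigram frequencies (highest first):
  you: 22
  writer: 8
  light: 5
  call: 5
  but: 4
  who: 3
  … (2 more, each ≤ 2)

"you", 22 times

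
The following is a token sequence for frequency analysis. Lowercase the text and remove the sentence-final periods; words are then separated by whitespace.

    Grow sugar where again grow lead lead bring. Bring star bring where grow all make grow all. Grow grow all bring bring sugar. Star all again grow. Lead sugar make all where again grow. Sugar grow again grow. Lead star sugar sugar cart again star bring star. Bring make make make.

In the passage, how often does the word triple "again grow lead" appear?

3

Scanning the 49 overlapping trigram windows for "again grow lead":
  position 4–6: again grow lead
  position 26–28: again grow lead
  position 37–39: again grow lead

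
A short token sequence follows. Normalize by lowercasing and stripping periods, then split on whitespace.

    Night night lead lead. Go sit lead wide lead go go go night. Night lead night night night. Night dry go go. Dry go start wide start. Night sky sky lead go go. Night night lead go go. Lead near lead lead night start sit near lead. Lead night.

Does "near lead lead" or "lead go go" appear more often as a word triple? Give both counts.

"lead go go" (3 vs 2)

"near lead lead": 2 occurrences
"lead go go": 3 occurrences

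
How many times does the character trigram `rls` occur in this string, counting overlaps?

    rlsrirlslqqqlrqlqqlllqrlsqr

3

Sliding a length-3 window over the 27 characters (25 positions):
  position 1–3: rls
  position 6–8: rls
  position 23–25: rls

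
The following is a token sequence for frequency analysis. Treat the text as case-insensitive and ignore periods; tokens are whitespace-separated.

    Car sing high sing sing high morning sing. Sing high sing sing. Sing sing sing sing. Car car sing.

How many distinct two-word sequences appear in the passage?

19 tokens → 18 bigram windows in total.
Repeated bigrams (each contributes count−1 duplicates):
  sing sing: 7
  sing high: 3
  car sing: 2
  high sing: 2
10 duplicate windows → 18 − 10 = 8 distinct.

8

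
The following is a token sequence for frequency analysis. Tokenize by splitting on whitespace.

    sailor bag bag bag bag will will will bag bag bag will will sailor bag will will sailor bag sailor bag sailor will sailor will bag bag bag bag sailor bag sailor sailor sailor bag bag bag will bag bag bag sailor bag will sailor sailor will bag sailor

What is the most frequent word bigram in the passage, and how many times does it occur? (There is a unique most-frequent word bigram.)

Bigram frequencies (highest first):
  bag bag: 12
  sailor bag: 7
  bag sailor: 6
  bag will: 5
  will will: 4
  will bag: 4
  … (3 more, each ≤ 4)

"bag bag", 12 times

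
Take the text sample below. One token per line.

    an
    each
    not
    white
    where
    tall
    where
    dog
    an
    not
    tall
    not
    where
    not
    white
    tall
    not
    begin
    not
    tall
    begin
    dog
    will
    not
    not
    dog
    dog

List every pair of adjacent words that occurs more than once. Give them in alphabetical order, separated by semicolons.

Bigram counts meeting the condition (more than once):
  not tall: 2
  not white: 2
  tall not: 2

not tall; not white; tall not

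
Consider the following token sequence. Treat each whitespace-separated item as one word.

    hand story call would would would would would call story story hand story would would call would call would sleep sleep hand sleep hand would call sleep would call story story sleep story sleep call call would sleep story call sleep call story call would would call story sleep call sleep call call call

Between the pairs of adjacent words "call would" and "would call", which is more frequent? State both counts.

"call would": 5 occurrences
"would call": 6 occurrences

"would call" (6 vs 5)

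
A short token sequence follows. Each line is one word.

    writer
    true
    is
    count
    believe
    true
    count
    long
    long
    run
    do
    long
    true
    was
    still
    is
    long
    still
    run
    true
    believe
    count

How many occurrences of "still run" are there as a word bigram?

Scanning the 21 overlapping bigram windows for "still run":
  position 18–19: still run

1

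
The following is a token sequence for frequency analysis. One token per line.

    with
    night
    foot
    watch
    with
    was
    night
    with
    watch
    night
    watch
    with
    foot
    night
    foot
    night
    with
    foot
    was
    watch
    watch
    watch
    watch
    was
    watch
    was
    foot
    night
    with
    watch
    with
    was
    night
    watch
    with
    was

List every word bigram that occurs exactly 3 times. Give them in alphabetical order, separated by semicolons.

Bigram counts meeting the condition (exactly 3 times):
  foot night: 3
  night with: 3
  watch watch: 3
  with was: 3

foot night; night with; watch watch; with was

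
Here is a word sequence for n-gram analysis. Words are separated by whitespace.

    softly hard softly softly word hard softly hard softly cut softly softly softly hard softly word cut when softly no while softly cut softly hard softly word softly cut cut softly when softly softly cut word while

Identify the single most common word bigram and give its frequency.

Bigram frequencies (highest first):
  hard softly: 5
  softly hard: 4
  softly softly: 4
  softly cut: 4
  softly word: 3
  cut softly: 3
  … (12 more, each ≤ 2)

"hard softly", 5 times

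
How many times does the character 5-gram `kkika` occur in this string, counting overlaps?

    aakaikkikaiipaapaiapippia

1

Sliding a length-5 window over the 25 characters (21 positions):
  position 6–10: kkika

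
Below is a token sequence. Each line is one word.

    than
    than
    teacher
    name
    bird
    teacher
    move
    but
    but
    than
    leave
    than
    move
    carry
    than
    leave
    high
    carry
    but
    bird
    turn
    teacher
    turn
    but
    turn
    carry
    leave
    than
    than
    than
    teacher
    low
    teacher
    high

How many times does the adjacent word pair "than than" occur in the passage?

Scanning the 33 overlapping bigram windows for "than than":
  position 1–2: than than
  position 28–29: than than
  position 29–30: than than

3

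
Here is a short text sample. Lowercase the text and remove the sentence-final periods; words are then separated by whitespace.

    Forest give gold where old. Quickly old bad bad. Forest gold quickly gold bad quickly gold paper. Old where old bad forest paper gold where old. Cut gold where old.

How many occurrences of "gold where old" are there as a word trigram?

Scanning the 28 overlapping trigram windows for "gold where old":
  position 3–5: gold where old
  position 24–26: gold where old
  position 28–30: gold where old

3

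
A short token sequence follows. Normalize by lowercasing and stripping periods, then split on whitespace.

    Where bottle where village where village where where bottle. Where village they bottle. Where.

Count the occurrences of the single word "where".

Scanning the 14 tokens for "where":
  position 1: where
  position 3: where
  position 5: where
  position 7: where
  position 8: where
  position 10: where
  position 14: where

7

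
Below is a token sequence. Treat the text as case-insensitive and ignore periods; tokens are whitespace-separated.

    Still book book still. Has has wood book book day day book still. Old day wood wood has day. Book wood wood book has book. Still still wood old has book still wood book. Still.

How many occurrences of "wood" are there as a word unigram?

7

Scanning the 35 tokens for "wood":
  position 7: wood
  position 16: wood
  position 17: wood
  position 21: wood
  position 22: wood
  position 28: wood
  position 33: wood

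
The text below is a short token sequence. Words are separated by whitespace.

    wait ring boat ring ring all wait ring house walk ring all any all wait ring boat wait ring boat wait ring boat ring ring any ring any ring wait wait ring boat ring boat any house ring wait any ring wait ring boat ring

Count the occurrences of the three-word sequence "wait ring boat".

6

Scanning the 43 overlapping trigram windows for "wait ring boat":
  position 1–3: wait ring boat
  position 15–17: wait ring boat
  position 18–20: wait ring boat
  position 21–23: wait ring boat
  position 31–33: wait ring boat
  position 42–44: wait ring boat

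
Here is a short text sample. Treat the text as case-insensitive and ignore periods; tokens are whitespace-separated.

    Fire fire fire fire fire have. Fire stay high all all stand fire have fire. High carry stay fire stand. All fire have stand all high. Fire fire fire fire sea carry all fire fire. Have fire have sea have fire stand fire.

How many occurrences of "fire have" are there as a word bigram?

Scanning the 42 overlapping bigram windows for "fire have":
  position 5–6: fire have
  position 13–14: fire have
  position 22–23: fire have
  position 35–36: fire have
  position 37–38: fire have

5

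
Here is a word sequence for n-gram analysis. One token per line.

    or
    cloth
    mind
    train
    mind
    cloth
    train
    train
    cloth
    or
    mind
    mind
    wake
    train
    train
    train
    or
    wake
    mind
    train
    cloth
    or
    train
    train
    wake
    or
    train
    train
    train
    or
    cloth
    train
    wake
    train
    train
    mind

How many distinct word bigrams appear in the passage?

19

36 tokens → 35 bigram windows in total.
Repeated bigrams (each contributes count−1 duplicates):
  train train: 7
  cloth or: 2
  cloth train: 2
  mind train: 2
  or cloth: 2
  or train: 2
  train cloth: 2
  train mind: 2
  … (3 more repeated)
16 duplicate windows → 35 − 16 = 19 distinct.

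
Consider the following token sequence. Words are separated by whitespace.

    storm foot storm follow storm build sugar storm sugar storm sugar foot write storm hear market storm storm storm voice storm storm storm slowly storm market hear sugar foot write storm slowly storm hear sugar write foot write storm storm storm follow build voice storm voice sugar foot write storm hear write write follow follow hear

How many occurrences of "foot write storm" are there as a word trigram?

4

Scanning the 54 overlapping trigram windows for "foot write storm":
  position 12–14: foot write storm
  position 29–31: foot write storm
  position 37–39: foot write storm
  position 48–50: foot write storm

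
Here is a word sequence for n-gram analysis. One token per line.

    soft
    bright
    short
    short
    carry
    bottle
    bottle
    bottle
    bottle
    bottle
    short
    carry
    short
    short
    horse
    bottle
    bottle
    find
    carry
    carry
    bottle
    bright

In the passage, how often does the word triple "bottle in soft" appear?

0

Scanning the 20 overlapping trigram windows for "bottle in soft":
  (none found)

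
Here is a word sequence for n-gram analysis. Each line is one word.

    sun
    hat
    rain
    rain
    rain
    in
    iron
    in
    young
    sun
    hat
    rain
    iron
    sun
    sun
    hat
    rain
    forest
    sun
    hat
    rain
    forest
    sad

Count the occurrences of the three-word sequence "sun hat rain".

Scanning the 21 overlapping trigram windows for "sun hat rain":
  position 1–3: sun hat rain
  position 10–12: sun hat rain
  position 15–17: sun hat rain
  position 19–21: sun hat rain

4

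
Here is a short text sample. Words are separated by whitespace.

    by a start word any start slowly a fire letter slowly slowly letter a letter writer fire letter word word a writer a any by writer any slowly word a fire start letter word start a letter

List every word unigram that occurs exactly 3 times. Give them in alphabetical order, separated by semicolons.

any; fire; writer

Unigram counts meeting the condition (exactly 3 times):
  any: 3
  fire: 3
  writer: 3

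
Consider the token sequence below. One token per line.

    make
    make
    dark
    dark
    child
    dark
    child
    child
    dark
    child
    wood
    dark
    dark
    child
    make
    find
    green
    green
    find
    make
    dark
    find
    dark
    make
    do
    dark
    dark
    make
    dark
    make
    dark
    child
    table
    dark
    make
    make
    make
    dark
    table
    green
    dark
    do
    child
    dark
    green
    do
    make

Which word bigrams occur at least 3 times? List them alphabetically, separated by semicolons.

Bigram counts meeting the condition (at least 3 times):
  child dark: 3
  dark child: 5
  dark dark: 3
  dark make: 4
  make dark: 5
  make make: 3

child dark; dark child; dark dark; dark make; make dark; make make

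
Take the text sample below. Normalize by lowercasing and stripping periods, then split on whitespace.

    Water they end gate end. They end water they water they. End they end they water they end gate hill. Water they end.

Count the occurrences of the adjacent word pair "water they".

Scanning the 22 overlapping bigram windows for "water they":
  position 1–2: water they
  position 8–9: water they
  position 10–11: water they
  position 16–17: water they
  position 21–22: water they

5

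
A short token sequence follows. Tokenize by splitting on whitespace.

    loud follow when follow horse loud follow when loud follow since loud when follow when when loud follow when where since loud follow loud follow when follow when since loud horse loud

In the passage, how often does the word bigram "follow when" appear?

Scanning the 31 overlapping bigram windows for "follow when":
  position 2–3: follow when
  position 7–8: follow when
  position 14–15: follow when
  position 18–19: follow when
  position 25–26: follow when
  position 27–28: follow when

6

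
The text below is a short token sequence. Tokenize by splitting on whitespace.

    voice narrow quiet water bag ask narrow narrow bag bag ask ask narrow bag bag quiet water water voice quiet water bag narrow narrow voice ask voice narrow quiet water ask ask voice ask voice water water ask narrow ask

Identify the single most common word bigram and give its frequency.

Bigram frequencies (highest first):
  quiet water: 4
  ask narrow: 3
  ask voice: 3
  voice narrow: 2
  narrow quiet: 2
  water bag: 2
  … (15 more, each ≤ 2)

"quiet water", 4 times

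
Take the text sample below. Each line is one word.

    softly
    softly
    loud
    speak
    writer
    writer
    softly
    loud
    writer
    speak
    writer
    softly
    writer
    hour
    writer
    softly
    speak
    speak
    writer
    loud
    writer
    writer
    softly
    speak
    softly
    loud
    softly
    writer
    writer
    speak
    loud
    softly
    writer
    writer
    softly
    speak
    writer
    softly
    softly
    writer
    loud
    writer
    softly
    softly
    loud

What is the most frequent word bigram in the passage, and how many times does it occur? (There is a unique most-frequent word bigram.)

"writer softly", 7 times

Bigram frequencies (highest first):
  writer softly: 7
  softly loud: 4
  speak writer: 4
  writer writer: 4
  softly writer: 4
  softly softly: 3
  … (11 more, each ≤ 3)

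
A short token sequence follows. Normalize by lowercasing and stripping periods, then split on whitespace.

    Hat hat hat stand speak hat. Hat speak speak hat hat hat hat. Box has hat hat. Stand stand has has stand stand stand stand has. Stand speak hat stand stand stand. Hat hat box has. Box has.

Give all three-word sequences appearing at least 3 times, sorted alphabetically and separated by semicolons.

Trigram counts meeting the condition (at least 3 times):
  hat hat hat: 3
  stand stand stand: 3

hat hat hat; stand stand stand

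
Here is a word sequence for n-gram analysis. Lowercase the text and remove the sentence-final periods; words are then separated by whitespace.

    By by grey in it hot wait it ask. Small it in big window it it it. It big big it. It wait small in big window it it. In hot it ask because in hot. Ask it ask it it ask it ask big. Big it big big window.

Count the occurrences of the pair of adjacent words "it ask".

5

Scanning the 49 overlapping bigram windows for "it ask":
  position 8–9: it ask
  position 32–33: it ask
  position 38–39: it ask
  position 41–42: it ask
  position 43–44: it ask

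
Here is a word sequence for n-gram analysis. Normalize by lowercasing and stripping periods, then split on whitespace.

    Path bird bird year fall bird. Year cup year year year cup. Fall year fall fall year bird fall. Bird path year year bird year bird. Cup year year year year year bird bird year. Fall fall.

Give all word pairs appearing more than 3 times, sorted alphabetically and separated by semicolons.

bird year; year bird; year year

Bigram counts meeting the condition (more than 3 times):
  bird year: 4
  year bird: 4
  year year: 7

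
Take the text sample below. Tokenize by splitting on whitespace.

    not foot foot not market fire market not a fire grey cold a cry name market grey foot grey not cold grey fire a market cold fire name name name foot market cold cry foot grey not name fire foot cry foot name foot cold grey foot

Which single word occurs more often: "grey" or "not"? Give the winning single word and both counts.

"grey": 6 occurrences
"not": 5 occurrences

"grey" (6 vs 5)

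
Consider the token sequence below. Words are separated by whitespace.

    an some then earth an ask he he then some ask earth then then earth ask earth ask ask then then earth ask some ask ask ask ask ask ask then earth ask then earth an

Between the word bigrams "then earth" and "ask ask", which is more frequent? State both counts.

"ask ask" (6 vs 5)

"then earth": 5 occurrences
"ask ask": 6 occurrences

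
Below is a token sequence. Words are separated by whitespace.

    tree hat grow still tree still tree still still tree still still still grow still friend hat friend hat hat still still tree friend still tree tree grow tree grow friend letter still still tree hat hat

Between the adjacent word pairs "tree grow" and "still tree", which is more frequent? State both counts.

"still tree" (6 vs 2)

"tree grow": 2 occurrences
"still tree": 6 occurrences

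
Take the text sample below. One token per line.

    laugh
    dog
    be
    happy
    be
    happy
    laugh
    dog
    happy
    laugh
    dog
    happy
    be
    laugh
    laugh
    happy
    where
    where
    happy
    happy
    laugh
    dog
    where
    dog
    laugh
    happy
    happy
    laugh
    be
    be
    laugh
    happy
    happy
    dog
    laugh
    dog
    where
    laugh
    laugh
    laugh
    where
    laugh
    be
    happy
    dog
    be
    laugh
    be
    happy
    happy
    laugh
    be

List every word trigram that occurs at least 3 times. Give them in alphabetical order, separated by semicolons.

Trigram counts meeting the condition (at least 3 times):
  happy happy laugh: 3
  happy laugh dog: 3

happy happy laugh; happy laugh dog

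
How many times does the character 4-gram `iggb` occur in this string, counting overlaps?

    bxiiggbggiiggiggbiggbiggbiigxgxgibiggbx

5

Sliding a length-4 window over the 39 characters (36 positions):
  position 4–7: iggb
  position 14–17: iggb
  position 18–21: iggb
  position 22–25: iggb
  position 35–38: iggb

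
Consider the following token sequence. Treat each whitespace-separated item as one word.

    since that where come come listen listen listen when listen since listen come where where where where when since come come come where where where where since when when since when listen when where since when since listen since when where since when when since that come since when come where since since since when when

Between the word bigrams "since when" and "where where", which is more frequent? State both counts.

"since when": 7 occurrences
"where where": 6 occurrences

"since when" (7 vs 6)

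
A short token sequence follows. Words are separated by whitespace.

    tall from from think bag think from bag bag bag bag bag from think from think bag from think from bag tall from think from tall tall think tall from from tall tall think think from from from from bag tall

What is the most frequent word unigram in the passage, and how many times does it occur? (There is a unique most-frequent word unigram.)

"from", 15 times

Unigram frequencies (highest first):
  from: 15
  think: 9
  bag: 9
  tall: 8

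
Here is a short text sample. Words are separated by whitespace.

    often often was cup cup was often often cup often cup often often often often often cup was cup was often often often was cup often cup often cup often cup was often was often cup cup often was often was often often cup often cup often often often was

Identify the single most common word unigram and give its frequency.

Unigram frequencies (highest first):
  often: 26
  cup: 14
  was: 10

"often", 26 times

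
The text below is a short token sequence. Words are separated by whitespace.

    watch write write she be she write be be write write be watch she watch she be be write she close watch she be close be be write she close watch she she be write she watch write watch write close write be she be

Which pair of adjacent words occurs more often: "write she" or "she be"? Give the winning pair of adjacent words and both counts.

"write she": 4 occurrences
"she be": 5 occurrences

"she be" (5 vs 4)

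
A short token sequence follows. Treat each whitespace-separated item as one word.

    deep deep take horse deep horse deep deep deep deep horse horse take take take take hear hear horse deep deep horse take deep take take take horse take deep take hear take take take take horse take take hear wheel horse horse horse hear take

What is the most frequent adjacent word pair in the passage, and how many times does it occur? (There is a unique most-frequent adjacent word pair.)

"take take", 9 times

Bigram frequencies (highest first):
  take take: 9
  deep deep: 5
  horse take: 4
  deep take: 3
  take horse: 3
  horse deep: 3
  … (10 more, each ≤ 3)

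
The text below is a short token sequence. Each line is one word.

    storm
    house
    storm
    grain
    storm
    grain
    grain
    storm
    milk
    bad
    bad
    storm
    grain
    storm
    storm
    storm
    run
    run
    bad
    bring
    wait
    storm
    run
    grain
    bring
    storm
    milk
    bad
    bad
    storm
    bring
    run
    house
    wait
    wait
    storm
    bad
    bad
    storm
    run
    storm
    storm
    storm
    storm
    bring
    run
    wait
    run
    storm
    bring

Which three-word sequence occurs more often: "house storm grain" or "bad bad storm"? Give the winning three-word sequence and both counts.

"house storm grain": 1 occurrence
"bad bad storm": 3 occurrences

"bad bad storm" (3 vs 1)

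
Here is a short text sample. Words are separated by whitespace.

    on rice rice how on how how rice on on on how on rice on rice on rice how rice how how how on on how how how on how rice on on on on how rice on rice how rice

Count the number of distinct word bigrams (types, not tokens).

41 tokens → 40 bigram windows in total.
Repeated bigrams (each contributes count−1 duplicates):
  on on: 6
  how how: 5
  how rice: 5
  on how: 5
  on rice: 5
  rice on: 5
  how on: 4
  rice how: 4
31 duplicate windows → 40 − 31 = 9 distinct.

9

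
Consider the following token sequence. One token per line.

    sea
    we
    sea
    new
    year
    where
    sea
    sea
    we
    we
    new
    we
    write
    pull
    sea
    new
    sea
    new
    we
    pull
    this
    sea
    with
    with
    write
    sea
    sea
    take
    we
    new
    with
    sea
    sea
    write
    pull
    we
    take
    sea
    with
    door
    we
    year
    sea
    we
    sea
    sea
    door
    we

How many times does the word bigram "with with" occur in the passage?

1

Scanning the 47 overlapping bigram windows for "with with":
  position 23–24: with with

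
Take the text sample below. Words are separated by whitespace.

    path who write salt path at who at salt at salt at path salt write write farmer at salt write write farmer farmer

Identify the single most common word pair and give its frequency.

Bigram frequencies (highest first):
  at salt: 3
  salt at: 2
  salt write: 2
  write write: 2
  write farmer: 2
  path who: 1
  … (10 more, each ≤ 1)

"at salt", 3 times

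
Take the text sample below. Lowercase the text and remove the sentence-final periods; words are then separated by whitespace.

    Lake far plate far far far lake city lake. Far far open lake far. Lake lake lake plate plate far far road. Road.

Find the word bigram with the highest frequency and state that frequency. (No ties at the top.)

Bigram frequencies (highest first):
  far far: 4
  lake far: 3
  plate far: 2
  far lake: 2
  lake lake: 2
  far plate: 1
  … (8 more, each ≤ 1)

"far far", 4 times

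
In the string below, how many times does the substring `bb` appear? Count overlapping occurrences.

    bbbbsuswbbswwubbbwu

6

Sliding a length-2 window over the 19 characters (18 positions):
  position 1–2: bb
  position 2–3: bb
  position 3–4: bb
  position 9–10: bb
  position 15–16: bb
  position 16–17: bb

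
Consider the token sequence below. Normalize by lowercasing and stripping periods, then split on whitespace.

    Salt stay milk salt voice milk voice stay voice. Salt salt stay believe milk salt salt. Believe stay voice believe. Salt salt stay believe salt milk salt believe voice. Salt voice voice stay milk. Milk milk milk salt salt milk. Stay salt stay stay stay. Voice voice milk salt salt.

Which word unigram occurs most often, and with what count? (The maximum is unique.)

"salt", 16 times

Unigram frequencies (highest first):
  salt: 16
  stay: 10
  milk: 10
  voice: 9
  believe: 5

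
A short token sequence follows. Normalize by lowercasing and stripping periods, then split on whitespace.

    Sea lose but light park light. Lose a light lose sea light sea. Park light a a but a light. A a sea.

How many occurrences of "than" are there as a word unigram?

Scanning the 23 tokens for "than":
  (none found)

0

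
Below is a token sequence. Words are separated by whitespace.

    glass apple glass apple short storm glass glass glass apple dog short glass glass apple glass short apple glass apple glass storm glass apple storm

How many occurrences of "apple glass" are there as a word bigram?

Scanning the 24 overlapping bigram windows for "apple glass":
  position 2–3: apple glass
  position 15–16: apple glass
  position 18–19: apple glass
  position 20–21: apple glass

4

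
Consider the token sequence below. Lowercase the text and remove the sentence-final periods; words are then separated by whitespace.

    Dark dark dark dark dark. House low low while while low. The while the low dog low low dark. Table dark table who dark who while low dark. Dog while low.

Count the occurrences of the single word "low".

Scanning the 31 tokens for "low":
  position 7: low
  position 8: low
  position 11: low
  position 15: low
  position 17: low
  position 18: low
  position 27: low
  position 31: low

8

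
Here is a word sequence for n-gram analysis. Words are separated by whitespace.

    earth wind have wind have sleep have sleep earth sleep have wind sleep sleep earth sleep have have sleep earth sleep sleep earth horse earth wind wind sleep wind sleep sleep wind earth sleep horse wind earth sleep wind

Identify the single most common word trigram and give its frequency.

Trigram frequencies (highest first):
  sleep earth sleep: 3
  have sleep earth: 2
  earth sleep have: 2
  wind sleep sleep: 2
  sleep sleep earth: 2
  wind earth sleep: 2
  … (24 more, each ≤ 1)

"sleep earth sleep", 3 times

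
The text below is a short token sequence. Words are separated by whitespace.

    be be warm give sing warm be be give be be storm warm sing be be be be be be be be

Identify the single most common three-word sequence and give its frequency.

Trigram frequencies (highest first):
  be be be: 6
  be be warm: 1
  be warm give: 1
  warm give sing: 1
  give sing warm: 1
  sing warm be: 1
  … (9 more, each ≤ 1)

"be be be", 6 times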